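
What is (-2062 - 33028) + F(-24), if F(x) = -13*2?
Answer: -35116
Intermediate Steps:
F(x) = -26
(-2062 - 33028) + F(-24) = (-2062 - 33028) - 26 = -35090 - 26 = -35116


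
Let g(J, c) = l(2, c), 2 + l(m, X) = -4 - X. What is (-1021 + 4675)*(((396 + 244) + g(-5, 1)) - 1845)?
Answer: -4428648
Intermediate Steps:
l(m, X) = -6 - X (l(m, X) = -2 + (-4 - X) = -6 - X)
g(J, c) = -6 - c
(-1021 + 4675)*(((396 + 244) + g(-5, 1)) - 1845) = (-1021 + 4675)*(((396 + 244) + (-6 - 1*1)) - 1845) = 3654*((640 + (-6 - 1)) - 1845) = 3654*((640 - 7) - 1845) = 3654*(633 - 1845) = 3654*(-1212) = -4428648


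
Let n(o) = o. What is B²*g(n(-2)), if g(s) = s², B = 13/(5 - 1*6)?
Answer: 676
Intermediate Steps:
B = -13 (B = 13/(5 - 6) = 13/(-1) = 13*(-1) = -13)
B²*g(n(-2)) = (-13)²*(-2)² = 169*4 = 676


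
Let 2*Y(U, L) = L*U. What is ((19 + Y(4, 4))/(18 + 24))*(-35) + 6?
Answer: -33/2 ≈ -16.500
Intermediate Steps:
Y(U, L) = L*U/2 (Y(U, L) = (L*U)/2 = L*U/2)
((19 + Y(4, 4))/(18 + 24))*(-35) + 6 = ((19 + (1/2)*4*4)/(18 + 24))*(-35) + 6 = ((19 + 8)/42)*(-35) + 6 = (27*(1/42))*(-35) + 6 = (9/14)*(-35) + 6 = -45/2 + 6 = -33/2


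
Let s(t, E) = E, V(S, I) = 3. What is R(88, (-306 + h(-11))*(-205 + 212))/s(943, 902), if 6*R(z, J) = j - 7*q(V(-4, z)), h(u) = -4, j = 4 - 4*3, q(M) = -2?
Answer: 1/902 ≈ 0.0011086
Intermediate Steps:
j = -8 (j = 4 - 12 = -8)
R(z, J) = 1 (R(z, J) = (-8 - 7*(-2))/6 = (-8 + 14)/6 = (⅙)*6 = 1)
R(88, (-306 + h(-11))*(-205 + 212))/s(943, 902) = 1/902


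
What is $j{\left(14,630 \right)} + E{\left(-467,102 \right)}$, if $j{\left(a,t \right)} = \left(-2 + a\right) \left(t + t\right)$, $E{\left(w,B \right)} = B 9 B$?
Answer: $108756$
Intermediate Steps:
$E{\left(w,B \right)} = 9 B^{2}$ ($E{\left(w,B \right)} = 9 B B = 9 B^{2}$)
$j{\left(a,t \right)} = 2 t \left(-2 + a\right)$ ($j{\left(a,t \right)} = \left(-2 + a\right) 2 t = 2 t \left(-2 + a\right)$)
$j{\left(14,630 \right)} + E{\left(-467,102 \right)} = 2 \cdot 630 \left(-2 + 14\right) + 9 \cdot 102^{2} = 2 \cdot 630 \cdot 12 + 9 \cdot 10404 = 15120 + 93636 = 108756$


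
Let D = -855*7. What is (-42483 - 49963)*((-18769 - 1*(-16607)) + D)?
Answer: 753157562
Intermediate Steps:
D = -5985
(-42483 - 49963)*((-18769 - 1*(-16607)) + D) = (-42483 - 49963)*((-18769 - 1*(-16607)) - 5985) = -92446*((-18769 + 16607) - 5985) = -92446*(-2162 - 5985) = -92446*(-8147) = 753157562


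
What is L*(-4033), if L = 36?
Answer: -145188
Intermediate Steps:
L*(-4033) = 36*(-4033) = -145188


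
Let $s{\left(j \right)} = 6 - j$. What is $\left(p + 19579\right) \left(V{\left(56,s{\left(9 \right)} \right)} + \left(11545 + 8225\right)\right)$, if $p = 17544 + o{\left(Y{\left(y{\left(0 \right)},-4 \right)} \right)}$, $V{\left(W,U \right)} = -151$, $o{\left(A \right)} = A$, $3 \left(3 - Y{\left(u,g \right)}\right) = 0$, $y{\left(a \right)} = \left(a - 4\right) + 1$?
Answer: $728374994$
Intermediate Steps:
$y{\left(a \right)} = -3 + a$ ($y{\left(a \right)} = \left(-4 + a\right) + 1 = -3 + a$)
$Y{\left(u,g \right)} = 3$ ($Y{\left(u,g \right)} = 3 - 0 = 3 + 0 = 3$)
$p = 17547$ ($p = 17544 + 3 = 17547$)
$\left(p + 19579\right) \left(V{\left(56,s{\left(9 \right)} \right)} + \left(11545 + 8225\right)\right) = \left(17547 + 19579\right) \left(-151 + \left(11545 + 8225\right)\right) = 37126 \left(-151 + 19770\right) = 37126 \cdot 19619 = 728374994$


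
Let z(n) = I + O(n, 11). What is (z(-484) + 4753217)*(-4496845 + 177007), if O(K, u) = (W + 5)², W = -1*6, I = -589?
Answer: -20530587354102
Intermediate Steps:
W = -6
O(K, u) = 1 (O(K, u) = (-6 + 5)² = (-1)² = 1)
z(n) = -588 (z(n) = -589 + 1 = -588)
(z(-484) + 4753217)*(-4496845 + 177007) = (-588 + 4753217)*(-4496845 + 177007) = 4752629*(-4319838) = -20530587354102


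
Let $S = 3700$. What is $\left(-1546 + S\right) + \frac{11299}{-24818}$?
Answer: $\frac{53446673}{24818} \approx 2153.5$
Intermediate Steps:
$\left(-1546 + S\right) + \frac{11299}{-24818} = \left(-1546 + 3700\right) + \frac{11299}{-24818} = 2154 + 11299 \left(- \frac{1}{24818}\right) = 2154 - \frac{11299}{24818} = \frac{53446673}{24818}$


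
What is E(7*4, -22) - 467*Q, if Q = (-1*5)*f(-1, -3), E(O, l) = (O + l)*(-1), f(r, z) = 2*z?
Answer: -14016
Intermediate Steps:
E(O, l) = -O - l
Q = 30 (Q = (-1*5)*(2*(-3)) = -5*(-6) = 30)
E(7*4, -22) - 467*Q = (-7*4 - 1*(-22)) - 467*30 = (-1*28 + 22) - 14010 = (-28 + 22) - 14010 = -6 - 14010 = -14016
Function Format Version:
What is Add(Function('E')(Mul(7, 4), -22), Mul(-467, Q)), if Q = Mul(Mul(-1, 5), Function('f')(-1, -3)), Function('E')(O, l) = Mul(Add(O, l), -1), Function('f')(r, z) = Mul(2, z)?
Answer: -14016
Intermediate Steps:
Function('E')(O, l) = Add(Mul(-1, O), Mul(-1, l))
Q = 30 (Q = Mul(Mul(-1, 5), Mul(2, -3)) = Mul(-5, -6) = 30)
Add(Function('E')(Mul(7, 4), -22), Mul(-467, Q)) = Add(Add(Mul(-1, Mul(7, 4)), Mul(-1, -22)), Mul(-467, 30)) = Add(Add(Mul(-1, 28), 22), -14010) = Add(Add(-28, 22), -14010) = Add(-6, -14010) = -14016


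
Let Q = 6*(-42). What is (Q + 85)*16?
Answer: -2672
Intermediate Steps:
Q = -252
(Q + 85)*16 = (-252 + 85)*16 = -167*16 = -2672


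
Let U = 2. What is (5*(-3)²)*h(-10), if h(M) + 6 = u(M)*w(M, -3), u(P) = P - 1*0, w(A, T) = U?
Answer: -1170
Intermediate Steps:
w(A, T) = 2
u(P) = P (u(P) = P + 0 = P)
h(M) = -6 + 2*M (h(M) = -6 + M*2 = -6 + 2*M)
(5*(-3)²)*h(-10) = (5*(-3)²)*(-6 + 2*(-10)) = (5*9)*(-6 - 20) = 45*(-26) = -1170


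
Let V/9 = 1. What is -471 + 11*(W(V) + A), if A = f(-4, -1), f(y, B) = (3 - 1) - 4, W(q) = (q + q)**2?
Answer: 3071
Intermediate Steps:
V = 9 (V = 9*1 = 9)
W(q) = 4*q**2 (W(q) = (2*q)**2 = 4*q**2)
f(y, B) = -2 (f(y, B) = 2 - 4 = -2)
A = -2
-471 + 11*(W(V) + A) = -471 + 11*(4*9**2 - 2) = -471 + 11*(4*81 - 2) = -471 + 11*(324 - 2) = -471 + 11*322 = -471 + 3542 = 3071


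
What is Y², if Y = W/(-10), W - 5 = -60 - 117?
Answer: 7396/25 ≈ 295.84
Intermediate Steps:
W = -172 (W = 5 + (-60 - 117) = 5 - 177 = -172)
Y = 86/5 (Y = -172/(-10) = -172*(-⅒) = 86/5 ≈ 17.200)
Y² = (86/5)² = 7396/25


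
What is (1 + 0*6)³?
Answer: 1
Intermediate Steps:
(1 + 0*6)³ = (1 + 0)³ = 1³ = 1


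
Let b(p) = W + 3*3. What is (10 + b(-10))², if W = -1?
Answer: 324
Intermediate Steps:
b(p) = 8 (b(p) = -1 + 3*3 = -1 + 9 = 8)
(10 + b(-10))² = (10 + 8)² = 18² = 324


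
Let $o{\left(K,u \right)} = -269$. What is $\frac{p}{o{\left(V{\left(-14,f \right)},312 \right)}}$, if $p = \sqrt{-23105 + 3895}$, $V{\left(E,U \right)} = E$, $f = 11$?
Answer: $- \frac{i \sqrt{19210}}{269} \approx - 0.51524 i$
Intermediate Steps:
$p = i \sqrt{19210}$ ($p = \sqrt{-19210} = i \sqrt{19210} \approx 138.6 i$)
$\frac{p}{o{\left(V{\left(-14,f \right)},312 \right)}} = \frac{i \sqrt{19210}}{-269} = i \sqrt{19210} \left(- \frac{1}{269}\right) = - \frac{i \sqrt{19210}}{269}$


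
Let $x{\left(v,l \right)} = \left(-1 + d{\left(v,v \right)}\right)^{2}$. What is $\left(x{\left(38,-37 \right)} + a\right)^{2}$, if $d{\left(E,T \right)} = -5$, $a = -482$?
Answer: $198916$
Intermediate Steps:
$x{\left(v,l \right)} = 36$ ($x{\left(v,l \right)} = \left(-1 - 5\right)^{2} = \left(-6\right)^{2} = 36$)
$\left(x{\left(38,-37 \right)} + a\right)^{2} = \left(36 - 482\right)^{2} = \left(-446\right)^{2} = 198916$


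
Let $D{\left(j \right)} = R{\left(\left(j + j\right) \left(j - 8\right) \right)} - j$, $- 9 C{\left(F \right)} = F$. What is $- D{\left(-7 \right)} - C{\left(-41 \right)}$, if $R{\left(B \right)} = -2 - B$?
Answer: $\frac{1804}{9} \approx 200.44$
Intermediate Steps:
$C{\left(F \right)} = - \frac{F}{9}$
$D{\left(j \right)} = -2 - j - 2 j \left(-8 + j\right)$ ($D{\left(j \right)} = \left(-2 - \left(j + j\right) \left(j - 8\right)\right) - j = \left(-2 - 2 j \left(-8 + j\right)\right) - j = -2 - j - 2 j \left(-8 + j\right)$)
$- D{\left(-7 \right)} - C{\left(-41 \right)} = - (-2 - 2 \left(-7\right)^{2} + 15 \left(-7\right)) - \left(- \frac{1}{9}\right) \left(-41\right) = - (-2 - 98 - 105) - \frac{41}{9} = \left(-1\right) \left(-205\right) - \frac{41}{9} = 205 - \frac{41}{9} = \frac{1804}{9}$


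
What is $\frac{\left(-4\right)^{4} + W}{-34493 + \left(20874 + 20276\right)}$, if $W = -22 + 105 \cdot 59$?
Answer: $\frac{2143}{2219} \approx 0.96575$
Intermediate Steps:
$W = 6173$ ($W = -22 + 6195 = 6173$)
$\frac{\left(-4\right)^{4} + W}{-34493 + \left(20874 + 20276\right)} = \frac{\left(-4\right)^{4} + 6173}{-34493 + \left(20874 + 20276\right)} = \frac{256 + 6173}{-34493 + 41150} = \frac{6429}{6657} = 6429 \cdot \frac{1}{6657} = \frac{2143}{2219}$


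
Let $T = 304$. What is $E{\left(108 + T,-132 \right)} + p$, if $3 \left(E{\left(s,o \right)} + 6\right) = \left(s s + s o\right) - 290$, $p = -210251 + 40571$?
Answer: $- \frac{393988}{3} \approx -1.3133 \cdot 10^{5}$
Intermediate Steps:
$p = -169680$
$E{\left(s,o \right)} = - \frac{308}{3} + \frac{s^{2}}{3} + \frac{o s}{3}$ ($E{\left(s,o \right)} = -6 + \frac{\left(s s + s o\right) - 290}{3} = -6 + \frac{\left(s^{2} + o s\right) - 290}{3} = -6 + \frac{-290 + s^{2} + o s}{3} = -6 + \left(- \frac{290}{3} + \frac{s^{2}}{3} + \frac{o s}{3}\right) = - \frac{308}{3} + \frac{s^{2}}{3} + \frac{o s}{3}$)
$E{\left(108 + T,-132 \right)} + p = \left(- \frac{308}{3} + \frac{\left(108 + 304\right)^{2}}{3} + \frac{1}{3} \left(-132\right) \left(108 + 304\right)\right) - 169680 = \left(- \frac{308}{3} + \frac{412^{2}}{3} + \frac{1}{3} \left(-132\right) 412\right) - 169680 = \left(- \frac{308}{3} + \frac{1}{3} \cdot 169744 - 18128\right) - 169680 = \left(- \frac{308}{3} + \frac{169744}{3} - 18128\right) - 169680 = \frac{115052}{3} - 169680 = - \frac{393988}{3}$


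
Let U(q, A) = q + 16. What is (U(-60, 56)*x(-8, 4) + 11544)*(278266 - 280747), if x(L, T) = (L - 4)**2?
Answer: -12921048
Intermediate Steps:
x(L, T) = (-4 + L)**2
U(q, A) = 16 + q
(U(-60, 56)*x(-8, 4) + 11544)*(278266 - 280747) = ((16 - 60)*(-4 - 8)**2 + 11544)*(278266 - 280747) = (-44*(-12)**2 + 11544)*(-2481) = (-44*144 + 11544)*(-2481) = (-6336 + 11544)*(-2481) = 5208*(-2481) = -12921048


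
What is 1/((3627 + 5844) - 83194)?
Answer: -1/73723 ≈ -1.3564e-5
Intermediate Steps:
1/((3627 + 5844) - 83194) = 1/(9471 - 83194) = 1/(-73723) = -1/73723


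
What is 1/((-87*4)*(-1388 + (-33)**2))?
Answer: 1/104052 ≈ 9.6106e-6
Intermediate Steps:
1/((-87*4)*(-1388 + (-33)**2)) = 1/(-348*(-1388 + 1089)) = 1/(-348*(-299)) = 1/104052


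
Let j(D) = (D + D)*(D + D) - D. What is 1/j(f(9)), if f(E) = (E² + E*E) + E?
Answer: 1/116793 ≈ 8.5622e-6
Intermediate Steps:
f(E) = E + 2*E² (f(E) = (E² + E²) + E = 2*E² + E = E + 2*E²)
j(D) = -D + 4*D² (j(D) = (2*D)*(2*D) - D = 4*D² - D = -D + 4*D²)
1/j(f(9)) = 1/((9*(1 + 2*9))*(-1 + 4*(9*(1 + 2*9)))) = 1/((9*(1 + 18))*(-1 + 4*(9*(1 + 18)))) = 1/((9*19)*(-1 + 4*(9*19))) = 1/(171*(-1 + 4*171)) = 1/(171*(-1 + 684)) = 1/(171*683) = 1/116793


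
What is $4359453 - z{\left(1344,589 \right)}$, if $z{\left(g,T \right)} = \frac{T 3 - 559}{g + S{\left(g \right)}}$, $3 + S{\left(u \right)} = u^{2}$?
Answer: $\frac{7880482919473}{1807677} \approx 4.3595 \cdot 10^{6}$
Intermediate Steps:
$S{\left(u \right)} = -3 + u^{2}$
$z{\left(g,T \right)} = \frac{-559 + 3 T}{-3 + g + g^{2}}$ ($z{\left(g,T \right)} = \frac{T 3 - 559}{g + \left(-3 + g^{2}\right)} = \frac{3 T - 559}{-3 + g + g^{2}} = \frac{-559 + 3 T}{-3 + g + g^{2}}$)
$4359453 - z{\left(1344,589 \right)} = 4359453 - \frac{-559 + 3 \cdot 589}{-3 + 1344 + 1344^{2}} = 4359453 - \frac{-559 + 1767}{-3 + 1344 + 1806336} = 4359453 - \frac{1}{1807677} \cdot 1208 = 4359453 - \frac{1208}{1807677} = \frac{7880482919473}{1807677}$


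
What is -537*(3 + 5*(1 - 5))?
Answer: 9129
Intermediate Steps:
-537*(3 + 5*(1 - 5)) = -537*(3 + 5*(-4)) = -537*(3 - 20) = -537*(-17) = 9129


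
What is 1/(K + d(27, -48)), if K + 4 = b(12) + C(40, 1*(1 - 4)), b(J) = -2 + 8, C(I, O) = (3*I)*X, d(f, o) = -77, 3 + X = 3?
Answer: -1/75 ≈ -0.013333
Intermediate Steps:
X = 0 (X = -3 + 3 = 0)
C(I, O) = 0 (C(I, O) = (3*I)*0 = 0)
b(J) = 6
K = 2 (K = -4 + (6 + 0) = -4 + 6 = 2)
1/(K + d(27, -48)) = 1/(2 - 77) = 1/(-75) = -1/75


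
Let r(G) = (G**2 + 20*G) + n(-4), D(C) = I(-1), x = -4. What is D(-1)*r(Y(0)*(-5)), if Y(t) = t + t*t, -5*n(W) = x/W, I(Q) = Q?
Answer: 1/5 ≈ 0.20000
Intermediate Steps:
n(W) = 4/(5*W) (n(W) = -(-4)/(5*W) = 4/(5*W))
D(C) = -1
Y(t) = t + t**2
r(G) = -1/5 + G**2 + 20*G (r(G) = (G**2 + 20*G) + (4/5)/(-4) = (G**2 + 20*G) + (4/5)*(-1/4) = (G**2 + 20*G) - 1/5 = -1/5 + G**2 + 20*G)
D(-1)*r(Y(0)*(-5)) = -(-1/5 + ((0*(1 + 0))*(-5))**2 + 20*((0*(1 + 0))*(-5))) = -(-1/5 + ((0*1)*(-5))**2 + 20*((0*1)*(-5))) = -(-1/5 + (0*(-5))**2 + 20*(0*(-5))) = -(-1/5 + 0**2 + 20*0) = -(-1/5 + 0 + 0) = -1*(-1/5) = 1/5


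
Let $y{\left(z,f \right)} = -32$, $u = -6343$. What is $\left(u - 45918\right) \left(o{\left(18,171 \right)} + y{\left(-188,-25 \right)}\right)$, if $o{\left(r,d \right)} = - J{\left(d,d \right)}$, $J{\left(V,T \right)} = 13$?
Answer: $2351745$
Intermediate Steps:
$o{\left(r,d \right)} = -13$ ($o{\left(r,d \right)} = \left(-1\right) 13 = -13$)
$\left(u - 45918\right) \left(o{\left(18,171 \right)} + y{\left(-188,-25 \right)}\right) = \left(-6343 - 45918\right) \left(-13 - 32\right) = \left(-52261\right) \left(-45\right) = 2351745$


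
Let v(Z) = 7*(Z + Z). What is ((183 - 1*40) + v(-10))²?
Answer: 9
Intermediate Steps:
v(Z) = 14*Z (v(Z) = 7*(2*Z) = 14*Z)
((183 - 1*40) + v(-10))² = ((183 - 1*40) + 14*(-10))² = ((183 - 40) - 140)² = (143 - 140)² = 3² = 9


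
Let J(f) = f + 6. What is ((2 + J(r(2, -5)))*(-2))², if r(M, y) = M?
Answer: 400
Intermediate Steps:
J(f) = 6 + f
((2 + J(r(2, -5)))*(-2))² = ((2 + (6 + 2))*(-2))² = ((2 + 8)*(-2))² = (10*(-2))² = (-20)² = 400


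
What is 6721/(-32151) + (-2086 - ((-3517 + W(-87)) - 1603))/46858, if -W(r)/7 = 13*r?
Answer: -67417993/215218794 ≈ -0.31325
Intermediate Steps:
W(r) = -91*r
6721/(-32151) + (-2086 - ((-3517 + W(-87)) - 1603))/46858 = 6721/(-32151) + (-2086 - ((-3517 - 91*(-87)) - 1603))/46858 = 6721*(-1/32151) + (-2086 - ((-3517 + 7917) - 1603))*(1/46858) = -6721/32151 + (-2086 - (4400 - 1603))*(1/46858) = -6721/32151 + (-2086 - 1*2797)*(1/46858) = -6721/32151 + (-2086 - 2797)*(1/46858) = -6721/32151 - 4883*1/46858 = -6721/32151 - 4883/46858 = -67417993/215218794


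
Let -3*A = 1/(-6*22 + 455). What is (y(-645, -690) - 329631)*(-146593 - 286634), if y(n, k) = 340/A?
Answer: 285536016657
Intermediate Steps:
A = -1/969 (A = -1/(3*(-6*22 + 455)) = -1/(3*(-132 + 455)) = -⅓/323 = -⅓*1/323 = -1/969 ≈ -0.0010320)
y(n, k) = -329460 (y(n, k) = 340/(-1/969) = 340*(-969) = -329460)
(y(-645, -690) - 329631)*(-146593 - 286634) = (-329460 - 329631)*(-146593 - 286634) = -659091*(-433227) = 285536016657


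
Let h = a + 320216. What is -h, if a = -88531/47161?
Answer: -15101618245/47161 ≈ -3.2021e+5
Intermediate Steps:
a = -88531/47161 (a = -88531*1/47161 = -88531/47161 ≈ -1.8772)
h = 15101618245/47161 (h = -88531/47161 + 320216 = 15101618245/47161 ≈ 3.2021e+5)
-h = -1*15101618245/47161 = -15101618245/47161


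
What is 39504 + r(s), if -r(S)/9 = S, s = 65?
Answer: 38919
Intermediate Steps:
r(S) = -9*S
39504 + r(s) = 39504 - 9*65 = 39504 - 585 = 38919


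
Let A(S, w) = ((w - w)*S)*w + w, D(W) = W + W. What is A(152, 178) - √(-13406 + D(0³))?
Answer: 178 - I*√13406 ≈ 178.0 - 115.78*I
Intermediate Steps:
D(W) = 2*W
A(S, w) = w (A(S, w) = (0*S)*w + w = 0*w + w = 0 + w = w)
A(152, 178) - √(-13406 + D(0³)) = 178 - √(-13406 + 2*0³) = 178 - √(-13406 + 2*0) = 178 - √(-13406 + 0) = 178 - √(-13406) = 178 - I*√13406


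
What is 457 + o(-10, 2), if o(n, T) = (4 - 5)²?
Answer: 458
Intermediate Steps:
o(n, T) = 1 (o(n, T) = (-1)² = 1)
457 + o(-10, 2) = 457 + 1 = 458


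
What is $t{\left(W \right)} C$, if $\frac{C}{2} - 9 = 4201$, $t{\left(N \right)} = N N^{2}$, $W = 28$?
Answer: $184835840$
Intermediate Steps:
$t{\left(N \right)} = N^{3}$
$C = 8420$ ($C = 18 + 2 \cdot 4201 = 18 + 8402 = 8420$)
$t{\left(W \right)} C = 28^{3} \cdot 8420 = 21952 \cdot 8420 = 184835840$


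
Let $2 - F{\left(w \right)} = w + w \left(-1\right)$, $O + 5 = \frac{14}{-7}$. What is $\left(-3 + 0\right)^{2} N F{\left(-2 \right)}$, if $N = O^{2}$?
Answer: $882$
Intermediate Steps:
$O = -7$ ($O = -5 + \frac{14}{-7} = -5 + 14 \left(- \frac{1}{7}\right) = -5 - 2 = -7$)
$F{\left(w \right)} = 2$ ($F{\left(w \right)} = 2 - \left(w + w \left(-1\right)\right) = 2 - \left(w - w\right) = 2 - 0 = 2 + 0 = 2$)
$N = 49$ ($N = \left(-7\right)^{2} = 49$)
$\left(-3 + 0\right)^{2} N F{\left(-2 \right)} = \left(-3 + 0\right)^{2} \cdot 49 \cdot 2 = \left(-3\right)^{2} \cdot 49 \cdot 2 = 9 \cdot 49 \cdot 2 = 441 \cdot 2 = 882$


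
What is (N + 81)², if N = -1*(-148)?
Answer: 52441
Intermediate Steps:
N = 148
(N + 81)² = (148 + 81)² = 229² = 52441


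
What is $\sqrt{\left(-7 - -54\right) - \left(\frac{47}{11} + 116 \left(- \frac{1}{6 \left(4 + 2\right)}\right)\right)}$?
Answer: $\frac{\sqrt{50039}}{33} \approx 6.7786$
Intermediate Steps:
$\sqrt{\left(-7 - -54\right) - \left(\frac{47}{11} + 116 \left(- \frac{1}{6 \left(4 + 2\right)}\right)\right)} = \sqrt{\left(-7 + 54\right) + \left(\frac{141}{-33} - \frac{116}{6 \left(-6\right)}\right)} = \sqrt{47 - \left(\frac{47}{11} + \frac{116}{-36}\right)} = \sqrt{47 - \frac{104}{99}} = \sqrt{\frac{4549}{99}} = \frac{\sqrt{50039}}{33}$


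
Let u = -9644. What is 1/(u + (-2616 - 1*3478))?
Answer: -1/15738 ≈ -6.3540e-5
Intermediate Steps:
1/(u + (-2616 - 1*3478)) = 1/(-9644 + (-2616 - 1*3478)) = 1/(-9644 + (-2616 - 3478)) = 1/(-9644 - 6094) = 1/(-15738) = -1/15738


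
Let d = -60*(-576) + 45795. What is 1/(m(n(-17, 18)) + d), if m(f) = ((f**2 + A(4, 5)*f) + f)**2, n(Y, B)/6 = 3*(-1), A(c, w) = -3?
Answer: 1/209955 ≈ 4.7629e-6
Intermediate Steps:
n(Y, B) = -18 (n(Y, B) = 6*(3*(-1)) = 6*(-3) = -18)
d = 80355 (d = 34560 + 45795 = 80355)
m(f) = (f**2 - 2*f)**2 (m(f) = ((f**2 - 3*f) + f)**2 = (f**2 - 2*f)**2)
1/(m(n(-17, 18)) + d) = 1/((-18)**2*(-2 - 18)**2 + 80355) = 1/(324*(-20)**2 + 80355) = 1/(324*400 + 80355) = 1/(129600 + 80355) = 1/209955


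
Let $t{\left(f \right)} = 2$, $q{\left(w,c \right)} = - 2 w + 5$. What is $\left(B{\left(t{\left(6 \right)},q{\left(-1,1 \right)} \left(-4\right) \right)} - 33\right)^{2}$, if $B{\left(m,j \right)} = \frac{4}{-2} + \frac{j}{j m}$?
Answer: $\frac{4761}{4} \approx 1190.3$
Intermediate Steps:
$q{\left(w,c \right)} = 5 - 2 w$
$B{\left(m,j \right)} = -2 + \frac{1}{m}$ ($B{\left(m,j \right)} = 4 \left(- \frac{1}{2}\right) + j \frac{1}{j m} = -2 + \frac{1}{m}$)
$\left(B{\left(t{\left(6 \right)},q{\left(-1,1 \right)} \left(-4\right) \right)} - 33\right)^{2} = \left(\left(-2 + \frac{1}{2}\right) - 33\right)^{2} = \left(- \frac{3}{2} - 33\right)^{2} = \left(- \frac{69}{2}\right)^{2} = \frac{4761}{4}$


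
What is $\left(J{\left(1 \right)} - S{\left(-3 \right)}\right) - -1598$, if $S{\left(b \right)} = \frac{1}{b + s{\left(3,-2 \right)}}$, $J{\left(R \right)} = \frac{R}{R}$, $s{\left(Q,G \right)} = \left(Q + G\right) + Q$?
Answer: $1598$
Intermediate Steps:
$s{\left(Q,G \right)} = G + 2 Q$ ($s{\left(Q,G \right)} = \left(G + Q\right) + Q = G + 2 Q$)
$J{\left(R \right)} = 1$
$S{\left(b \right)} = \frac{1}{4 + b}$ ($S{\left(b \right)} = \frac{1}{b + \left(-2 + 2 \cdot 3\right)} = \frac{1}{b + \left(-2 + 6\right)} = \frac{1}{b + 4} = \frac{1}{4 + b}$)
$\left(J{\left(1 \right)} - S{\left(-3 \right)}\right) - -1598 = \left(1 - \frac{1}{4 - 3}\right) - -1598 = \left(1 - 1^{-1}\right) + 1598 = \left(1 - 1\right) + 1598 = 0 + 1598 = 1598$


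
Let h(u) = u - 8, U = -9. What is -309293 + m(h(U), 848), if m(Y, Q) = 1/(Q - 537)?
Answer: -96190122/311 ≈ -3.0929e+5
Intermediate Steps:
h(u) = -8 + u
m(Y, Q) = 1/(-537 + Q)
-309293 + m(h(U), 848) = -309293 + 1/(-537 + 848) = -309293 + 1/311 = -96190122/311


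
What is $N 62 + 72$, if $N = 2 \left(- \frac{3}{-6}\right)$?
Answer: $134$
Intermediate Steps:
$N = 1$ ($N = 2 \left(\left(-3\right) \left(- \frac{1}{6}\right)\right) = 2 \cdot \frac{1}{2} = 1$)
$N 62 + 72 = 1 \cdot 62 + 72 = 62 + 72 = 134$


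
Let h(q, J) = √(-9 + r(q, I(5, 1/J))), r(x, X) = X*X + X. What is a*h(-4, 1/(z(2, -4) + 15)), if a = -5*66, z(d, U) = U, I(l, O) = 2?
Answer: -330*I*√3 ≈ -571.58*I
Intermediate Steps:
r(x, X) = X + X² (r(x, X) = X² + X = X + X²)
h(q, J) = I*√3 (h(q, J) = √(-9 + 2*(1 + 2)) = √(-9 + 2*3) = √(-9 + 6) = √(-3) = I*√3)
a = -330
a*h(-4, 1/(z(2, -4) + 15)) = -330*I*√3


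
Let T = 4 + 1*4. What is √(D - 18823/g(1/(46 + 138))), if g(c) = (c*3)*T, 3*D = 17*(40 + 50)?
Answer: I*√1294197/3 ≈ 379.21*I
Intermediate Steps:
D = 510 (D = (17*(40 + 50))/3 = (17*90)/3 = (⅓)*1530 = 510)
T = 8 (T = 4 + 4 = 8)
g(c) = 24*c (g(c) = (c*3)*8 = (3*c)*8 = 24*c)
√(D - 18823/g(1/(46 + 138))) = √(510 - 18823/(24/(46 + 138))) = √(510 - 18823/(24/184)) = √(510 - 18823/(24*(1/184))) = √(510 - 18823/3/23) = √(510 - 18823*23/3) = √(510 - 432929/3) = √(-431399/3) = I*√1294197/3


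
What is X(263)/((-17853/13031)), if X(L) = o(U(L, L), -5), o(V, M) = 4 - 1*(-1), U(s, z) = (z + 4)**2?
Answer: -65155/17853 ≈ -3.6495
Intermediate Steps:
U(s, z) = (4 + z)**2
o(V, M) = 5 (o(V, M) = 4 + 1 = 5)
X(L) = 5
X(263)/((-17853/13031)) = 5/((-17853/13031)) = 5/((-17853*1/13031)) = 5/(-17853/13031) = 5*(-13031/17853) = -65155/17853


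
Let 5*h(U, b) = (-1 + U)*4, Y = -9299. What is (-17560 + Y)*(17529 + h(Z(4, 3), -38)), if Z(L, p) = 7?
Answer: -2354701671/5 ≈ -4.7094e+8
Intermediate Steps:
h(U, b) = -⅘ + 4*U/5 (h(U, b) = ((-1 + U)*4)/5 = (-4 + 4*U)/5 = -⅘ + 4*U/5)
(-17560 + Y)*(17529 + h(Z(4, 3), -38)) = (-17560 - 9299)*(17529 + (-⅘ + (⅘)*7)) = -26859*(17529 + (-⅘ + 28/5)) = -26859*(17529 + 24/5) = -26859*87669/5 = -2354701671/5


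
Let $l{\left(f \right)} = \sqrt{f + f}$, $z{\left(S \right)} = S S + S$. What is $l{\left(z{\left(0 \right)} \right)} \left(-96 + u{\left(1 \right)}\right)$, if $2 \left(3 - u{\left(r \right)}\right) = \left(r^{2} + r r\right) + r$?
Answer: $0$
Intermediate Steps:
$z{\left(S \right)} = S + S^{2}$ ($z{\left(S \right)} = S^{2} + S = S + S^{2}$)
$l{\left(f \right)} = \sqrt{2} \sqrt{f}$ ($l{\left(f \right)} = \sqrt{2 f} = \sqrt{2} \sqrt{f}$)
$u{\left(r \right)} = 3 - r^{2} - \frac{r}{2}$ ($u{\left(r \right)} = 3 - \frac{\left(r^{2} + r r\right) + r}{2} = 3 - \frac{\left(r^{2} + r^{2}\right) + r}{2} = 3 - \frac{2 r^{2} + r}{2} = 3 - \frac{r + 2 r^{2}}{2} = 3 - \left(r^{2} + \frac{r}{2}\right) = 3 - r^{2} - \frac{r}{2}$)
$l{\left(z{\left(0 \right)} \right)} \left(-96 + u{\left(1 \right)}\right) = \sqrt{2} \sqrt{0 \left(1 + 0\right)} \left(-96 - - \frac{3}{2}\right) = \sqrt{2} \sqrt{0 \cdot 1} \left(-96 - - \frac{3}{2}\right) = \sqrt{2} \sqrt{0} \left(-96 - - \frac{3}{2}\right) = \sqrt{2} \cdot 0 \left(-96 + \frac{3}{2}\right) = 0 \left(- \frac{189}{2}\right) = 0$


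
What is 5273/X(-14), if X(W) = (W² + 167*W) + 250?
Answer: -5273/1892 ≈ -2.7870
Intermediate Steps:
X(W) = 250 + W² + 167*W
5273/X(-14) = 5273/(250 + (-14)² + 167*(-14)) = 5273/(250 + 196 - 2338) = 5273/(-1892) = 5273*(-1/1892) = -5273/1892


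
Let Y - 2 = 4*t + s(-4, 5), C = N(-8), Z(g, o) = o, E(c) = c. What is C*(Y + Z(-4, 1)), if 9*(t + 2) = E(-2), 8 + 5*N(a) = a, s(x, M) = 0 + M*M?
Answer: -2752/45 ≈ -61.156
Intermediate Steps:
s(x, M) = M**2 (s(x, M) = 0 + M**2 = M**2)
N(a) = -8/5 + a/5
C = -16/5 (C = -8/5 + (1/5)*(-8) = -8/5 - 8/5 = -16/5 ≈ -3.2000)
t = -20/9 (t = -2 + (1/9)*(-2) = -2 - 2/9 = -20/9 ≈ -2.2222)
Y = 163/9 (Y = 2 + (4*(-20/9) + 5**2) = 2 + (-80/9 + 25) = 2 + 145/9 = 163/9 ≈ 18.111)
C*(Y + Z(-4, 1)) = -16*(163/9 + 1)/5 = -16/5*172/9 = -2752/45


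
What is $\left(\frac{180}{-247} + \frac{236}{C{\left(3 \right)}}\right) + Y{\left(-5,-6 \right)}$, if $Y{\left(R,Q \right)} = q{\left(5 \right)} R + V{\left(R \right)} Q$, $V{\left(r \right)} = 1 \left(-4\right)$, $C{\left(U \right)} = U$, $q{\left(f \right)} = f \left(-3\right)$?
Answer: $\frac{131111}{741} \approx 176.94$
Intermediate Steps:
$q{\left(f \right)} = - 3 f$
$V{\left(r \right)} = -4$
$Y{\left(R,Q \right)} = - 15 R - 4 Q$ ($Y{\left(R,Q \right)} = \left(-3\right) 5 R - 4 Q = - 15 R - 4 Q$)
$\left(\frac{180}{-247} + \frac{236}{C{\left(3 \right)}}\right) + Y{\left(-5,-6 \right)} = \left(\frac{180}{-247} + \frac{236}{3}\right) - -99 = \left(180 \left(- \frac{1}{247}\right) + 236 \cdot \frac{1}{3}\right) + \left(75 + 24\right) = \left(- \frac{180}{247} + \frac{236}{3}\right) + 99 = \frac{57752}{741} + 99 = \frac{131111}{741}$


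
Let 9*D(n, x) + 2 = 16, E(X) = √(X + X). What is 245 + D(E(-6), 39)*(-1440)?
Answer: -1995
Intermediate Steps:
E(X) = √2*√X (E(X) = √(2*X) = √2*√X)
D(n, x) = 14/9 (D(n, x) = -2/9 + (⅑)*16 = -2/9 + 16/9 = 14/9)
245 + D(E(-6), 39)*(-1440) = 245 + (14/9)*(-1440) = 245 - 2240 = -1995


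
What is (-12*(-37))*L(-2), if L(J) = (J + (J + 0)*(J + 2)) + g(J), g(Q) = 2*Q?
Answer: -2664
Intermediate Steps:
L(J) = 3*J + J*(2 + J) (L(J) = (J + (J + 0)*(J + 2)) + 2*J = (J + J*(2 + J)) + 2*J = 3*J + J*(2 + J))
(-12*(-37))*L(-2) = (-12*(-37))*(-2*(5 - 2)) = 444*(-2*3) = 444*(-6) = -2664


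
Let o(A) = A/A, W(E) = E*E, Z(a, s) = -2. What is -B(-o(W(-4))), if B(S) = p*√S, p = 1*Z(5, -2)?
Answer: 2*I ≈ 2.0*I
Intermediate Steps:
W(E) = E²
o(A) = 1
p = -2 (p = 1*(-2) = -2)
B(S) = -2*√S
-B(-o(W(-4))) = -(-2)*√(-1*1) = -(-2)*√(-1) = -(-2)*I = 2*I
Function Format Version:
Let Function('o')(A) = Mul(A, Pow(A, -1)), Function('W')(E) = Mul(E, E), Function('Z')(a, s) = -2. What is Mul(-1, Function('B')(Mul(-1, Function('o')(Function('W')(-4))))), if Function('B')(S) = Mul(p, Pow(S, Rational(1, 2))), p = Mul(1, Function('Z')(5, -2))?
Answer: Mul(2, I) ≈ Mul(2.0000, I)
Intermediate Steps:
Function('W')(E) = Pow(E, 2)
Function('o')(A) = 1
p = -2 (p = Mul(1, -2) = -2)
Function('B')(S) = Mul(-2, Pow(S, Rational(1, 2)))
Mul(-1, Function('B')(Mul(-1, Function('o')(Function('W')(-4))))) = Mul(-1, Mul(-2, Pow(Mul(-1, 1), Rational(1, 2)))) = Mul(-1, Mul(-2, Pow(-1, Rational(1, 2)))) = Mul(-1, Mul(-2, I)) = Mul(2, I)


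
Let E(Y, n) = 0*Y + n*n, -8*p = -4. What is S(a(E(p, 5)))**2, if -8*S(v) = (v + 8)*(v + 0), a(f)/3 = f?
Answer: 38750625/64 ≈ 6.0548e+5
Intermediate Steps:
p = 1/2 (p = -1/8*(-4) = 1/2 ≈ 0.50000)
E(Y, n) = n**2 (E(Y, n) = 0 + n**2 = n**2)
a(f) = 3*f
S(v) = -v*(8 + v)/8 (S(v) = -(v + 8)*(v + 0)/8 = -(8 + v)*v/8 = -v*(8 + v)/8)
S(a(E(p, 5)))**2 = (-3*5**2*(8 + 3*5**2)/8)**2 = (-3*25*(8 + 3*25)/8)**2 = (-1/8*75*(8 + 75))**2 = (-1/8*75*83)**2 = (-6225/8)**2 = 38750625/64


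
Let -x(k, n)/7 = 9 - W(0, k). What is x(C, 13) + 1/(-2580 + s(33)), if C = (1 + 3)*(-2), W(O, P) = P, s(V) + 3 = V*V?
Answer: -177787/1494 ≈ -119.00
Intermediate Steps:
s(V) = -3 + V² (s(V) = -3 + V*V = -3 + V²)
C = -8 (C = 4*(-2) = -8)
x(k, n) = -63 + 7*k (x(k, n) = -7*(9 - k) = -63 + 7*k)
x(C, 13) + 1/(-2580 + s(33)) = (-63 + 7*(-8)) + 1/(-2580 + (-3 + 33²)) = (-63 - 56) + 1/(-2580 + (-3 + 1089)) = -119 + 1/(-2580 + 1086) = -119 + 1/(-1494) = -119 - 1/1494 = -177787/1494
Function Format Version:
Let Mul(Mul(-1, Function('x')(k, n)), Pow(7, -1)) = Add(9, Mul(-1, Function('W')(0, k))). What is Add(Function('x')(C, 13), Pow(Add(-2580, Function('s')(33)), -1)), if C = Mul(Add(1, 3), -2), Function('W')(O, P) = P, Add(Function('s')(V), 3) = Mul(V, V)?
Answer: Rational(-177787, 1494) ≈ -119.00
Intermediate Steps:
Function('s')(V) = Add(-3, Pow(V, 2)) (Function('s')(V) = Add(-3, Mul(V, V)) = Add(-3, Pow(V, 2)))
C = -8 (C = Mul(4, -2) = -8)
Function('x')(k, n) = Add(-63, Mul(7, k)) (Function('x')(k, n) = Mul(-7, Add(9, Mul(-1, k))) = Add(-63, Mul(7, k)))
Add(Function('x')(C, 13), Pow(Add(-2580, Function('s')(33)), -1)) = Add(Add(-63, Mul(7, -8)), Pow(Add(-2580, Add(-3, Pow(33, 2))), -1)) = Add(Add(-63, -56), Pow(Add(-2580, Add(-3, 1089)), -1)) = Add(-119, Pow(Add(-2580, 1086), -1)) = Add(-119, Pow(-1494, -1)) = Add(-119, Rational(-1, 1494)) = Rational(-177787, 1494)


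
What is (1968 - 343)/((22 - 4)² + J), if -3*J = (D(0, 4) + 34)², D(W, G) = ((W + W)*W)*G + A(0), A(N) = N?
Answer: -4875/184 ≈ -26.495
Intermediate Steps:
D(W, G) = 2*G*W² (D(W, G) = ((W + W)*W)*G + 0 = ((2*W)*W)*G + 0 = (2*W²)*G + 0 = 2*G*W² + 0 = 2*G*W²)
J = -1156/3 (J = -(2*4*0² + 34)²/3 = -(2*4*0 + 34)²/3 = -(0 + 34)²/3 = -⅓*34² = -⅓*1156 = -1156/3 ≈ -385.33)
(1968 - 343)/((22 - 4)² + J) = (1968 - 343)/((22 - 4)² - 1156/3) = 1625/(18² - 1156/3) = 1625/(324 - 1156/3) = 1625/(-184/3) = 1625*(-3/184) = -4875/184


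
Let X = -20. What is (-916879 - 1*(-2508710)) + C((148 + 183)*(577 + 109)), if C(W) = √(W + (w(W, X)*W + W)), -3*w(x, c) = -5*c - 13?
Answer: 1591831 + 21*I*√13902 ≈ 1.5918e+6 + 2476.0*I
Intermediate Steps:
w(x, c) = 13/3 + 5*c/3 (w(x, c) = -(-5*c - 13)/3 = -(-13 - 5*c)/3 = 13/3 + 5*c/3)
C(W) = 3*√3*√(-W) (C(W) = √(W + ((13/3 + (5/3)*(-20))*W + W)) = √(W + ((13/3 - 100/3)*W + W)) = √(W + (-29*W + W)) = √(W - 28*W) = √(-27*W) = 3*√3*√(-W))
(-916879 - 1*(-2508710)) + C((148 + 183)*(577 + 109)) = (-916879 - 1*(-2508710)) + 3*√3*√(-(148 + 183)*(577 + 109)) = (-916879 + 2508710) + 3*√3*√(-331*686) = 1591831 + 3*√3*√(-1*227066) = 1591831 + 3*√3*√(-227066) = 1591831 + 3*√3*(7*I*√4634) = 1591831 + 21*I*√13902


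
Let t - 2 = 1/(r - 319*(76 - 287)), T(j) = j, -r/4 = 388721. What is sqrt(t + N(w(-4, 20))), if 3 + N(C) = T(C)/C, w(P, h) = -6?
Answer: I*sqrt(59503)/297515 ≈ 0.0008199*I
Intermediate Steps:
r = -1554884 (r = -4*388721 = -1554884)
N(C) = -2 (N(C) = -3 + C/C = -3 + 1 = -2)
t = 2975149/1487575 (t = 2 + 1/(-1554884 - 319*(76 - 287)) = 2 + 1/(-1554884 - 319*(-211)) = 2 + 1/(-1554884 + 67309) = 2 + 1/(-1487575) = 2 - 1/1487575 = 2975149/1487575 ≈ 2.0000)
sqrt(t + N(w(-4, 20))) = sqrt(2975149/1487575 - 2) = sqrt(-1/1487575) = I*sqrt(59503)/297515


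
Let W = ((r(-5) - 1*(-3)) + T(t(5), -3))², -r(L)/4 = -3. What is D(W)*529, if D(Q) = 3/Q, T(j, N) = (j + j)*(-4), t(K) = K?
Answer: 1587/625 ≈ 2.5392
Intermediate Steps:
r(L) = 12 (r(L) = -4*(-3) = 12)
T(j, N) = -8*j (T(j, N) = (2*j)*(-4) = -8*j)
W = 625 (W = ((12 - 1*(-3)) - 8*5)² = ((12 + 3) - 40)² = (15 - 40)² = (-25)² = 625)
D(W)*529 = (3/625)*529 = 1587/625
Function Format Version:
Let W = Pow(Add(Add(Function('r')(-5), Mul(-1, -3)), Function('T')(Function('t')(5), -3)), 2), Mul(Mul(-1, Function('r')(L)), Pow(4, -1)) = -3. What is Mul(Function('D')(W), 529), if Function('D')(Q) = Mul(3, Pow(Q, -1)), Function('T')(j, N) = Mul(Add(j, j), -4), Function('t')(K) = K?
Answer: Rational(1587, 625) ≈ 2.5392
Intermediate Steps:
Function('r')(L) = 12 (Function('r')(L) = Mul(-4, -3) = 12)
Function('T')(j, N) = Mul(-8, j) (Function('T')(j, N) = Mul(Mul(2, j), -4) = Mul(-8, j))
W = 625 (W = Pow(Add(Add(12, Mul(-1, -3)), Mul(-8, 5)), 2) = Pow(Add(Add(12, 3), -40), 2) = Pow(Add(15, -40), 2) = Pow(-25, 2) = 625)
Mul(Function('D')(W), 529) = Mul(Mul(3, Pow(625, -1)), 529) = Mul(Mul(3, Rational(1, 625)), 529) = Mul(Rational(3, 625), 529) = Rational(1587, 625)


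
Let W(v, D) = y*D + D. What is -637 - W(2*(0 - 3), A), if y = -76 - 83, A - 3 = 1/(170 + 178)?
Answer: -28283/174 ≈ -162.55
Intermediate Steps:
A = 1045/348 (A = 3 + 1/(170 + 178) = 3 + 1/348 = 1045/348 ≈ 3.0029)
y = -159
W(v, D) = -158*D (W(v, D) = -159*D + D = -158*D)
-637 - W(2*(0 - 3), A) = -637 - (-158)*1045/348 = -637 - 1*(-82555/174) = -637 + 82555/174 = -28283/174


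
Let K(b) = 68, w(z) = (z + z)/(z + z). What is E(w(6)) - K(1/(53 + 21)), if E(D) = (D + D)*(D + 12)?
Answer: -42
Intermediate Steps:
w(z) = 1 (w(z) = (2*z)/((2*z)) = (2*z)*(1/(2*z)) = 1)
E(D) = 2*D*(12 + D) (E(D) = (2*D)*(12 + D) = 2*D*(12 + D))
E(w(6)) - K(1/(53 + 21)) = 2*1*(12 + 1) - 1*68 = 2*1*13 - 68 = 26 - 68 = -42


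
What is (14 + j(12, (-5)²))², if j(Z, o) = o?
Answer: 1521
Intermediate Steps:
(14 + j(12, (-5)²))² = (14 + (-5)²)² = (14 + 25)² = 39² = 1521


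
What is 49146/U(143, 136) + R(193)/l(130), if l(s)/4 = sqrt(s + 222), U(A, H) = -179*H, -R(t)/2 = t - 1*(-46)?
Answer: -24573/12172 - 239*sqrt(22)/176 ≈ -8.3882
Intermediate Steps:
R(t) = -92 - 2*t (R(t) = -2*(t - 1*(-46)) = -2*(t + 46) = -2*(46 + t) = -92 - 2*t)
l(s) = 4*sqrt(222 + s) (l(s) = 4*sqrt(s + 222) = 4*sqrt(222 + s))
49146/U(143, 136) + R(193)/l(130) = 49146/((-179*136)) + (-92 - 2*193)/((4*sqrt(222 + 130))) = 49146/(-24344) + (-92 - 386)/((4*sqrt(352))) = 49146*(-1/24344) - 478*sqrt(22)/352 = -24573/12172 - 478*sqrt(22)/352 = -24573/12172 - 239*sqrt(22)/176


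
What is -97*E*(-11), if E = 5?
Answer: 5335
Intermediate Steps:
-97*E*(-11) = -97*5*(-11) = -485*(-11) = 5335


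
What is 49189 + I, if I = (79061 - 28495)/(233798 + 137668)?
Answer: 9136045820/185733 ≈ 49189.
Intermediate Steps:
I = 25283/185733 (I = 50566/371466 = 50566*(1/371466) = 25283/185733 ≈ 0.13613)
49189 + I = 49189 + 25283/185733 = 9136045820/185733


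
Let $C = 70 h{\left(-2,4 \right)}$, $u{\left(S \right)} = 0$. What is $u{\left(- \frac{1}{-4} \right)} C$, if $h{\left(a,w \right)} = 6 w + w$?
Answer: $0$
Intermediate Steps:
$h{\left(a,w \right)} = 7 w$
$C = 1960$ ($C = 70 \cdot 7 \cdot 4 = 70 \cdot 28 = 1960$)
$u{\left(- \frac{1}{-4} \right)} C = 0 \cdot 1960 = 0$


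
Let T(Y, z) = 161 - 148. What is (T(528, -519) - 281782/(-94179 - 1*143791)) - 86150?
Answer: -10248870054/118985 ≈ -86136.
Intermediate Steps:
T(Y, z) = 13
(T(528, -519) - 281782/(-94179 - 1*143791)) - 86150 = (13 - 281782/(-94179 - 1*143791)) - 86150 = (13 - 281782/(-94179 - 143791)) - 86150 = (13 - 281782/(-237970)) - 86150 = (13 - 281782*(-1/237970)) - 86150 = (13 + 140891/118985) - 86150 = 1687696/118985 - 86150 = -10248870054/118985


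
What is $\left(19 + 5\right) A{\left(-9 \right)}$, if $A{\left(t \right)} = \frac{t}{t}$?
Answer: $24$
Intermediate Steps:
$A{\left(t \right)} = 1$
$\left(19 + 5\right) A{\left(-9 \right)} = \left(19 + 5\right) 1 = 24 \cdot 1 = 24$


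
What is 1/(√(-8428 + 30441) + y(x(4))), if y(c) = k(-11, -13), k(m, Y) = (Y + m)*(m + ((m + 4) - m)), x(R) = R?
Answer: 168/6211 - √22013/6211 ≈ 0.0031609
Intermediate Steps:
k(m, Y) = (4 + m)*(Y + m) (k(m, Y) = (Y + m)*(m + ((4 + m) - m)) = (Y + m)*(m + 4) = (Y + m)*(4 + m) = (4 + m)*(Y + m))
y(c) = 168 (y(c) = (-11)² + 4*(-13) + 4*(-11) - 13*(-11) = 121 - 52 - 44 + 143 = 168)
1/(√(-8428 + 30441) + y(x(4))) = 1/(√(-8428 + 30441) + 168) = 1/(√22013 + 168) = 1/(168 + √22013)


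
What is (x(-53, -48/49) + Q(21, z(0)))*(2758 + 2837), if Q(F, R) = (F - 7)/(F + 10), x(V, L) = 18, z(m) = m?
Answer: 3200340/31 ≈ 1.0324e+5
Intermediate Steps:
Q(F, R) = (-7 + F)/(10 + F)
(x(-53, -48/49) + Q(21, z(0)))*(2758 + 2837) = (18 + (-7 + 21)/(10 + 21))*(2758 + 2837) = (18 + 14/31)*5595 = (572/31)*5595 = 3200340/31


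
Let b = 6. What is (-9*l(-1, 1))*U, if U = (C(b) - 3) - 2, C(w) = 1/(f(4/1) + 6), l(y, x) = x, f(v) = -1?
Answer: 216/5 ≈ 43.200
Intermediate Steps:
C(w) = ⅕ (C(w) = 1/(-1 + 6) = 1/5 = ⅕)
U = -24/5 (U = (⅕ - 3) - 2 = -14/5 - 2 = -24/5 ≈ -4.8000)
(-9*l(-1, 1))*U = -9*1*(-24/5) = -9*(-24/5) = 216/5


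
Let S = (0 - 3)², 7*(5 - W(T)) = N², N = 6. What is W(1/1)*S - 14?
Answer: -107/7 ≈ -15.286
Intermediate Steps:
W(T) = -⅐ (W(T) = 5 - ⅐*6² = 5 - ⅐*36 = 5 - 36/7 = -⅐)
S = 9 (S = (-3)² = 9)
W(1/1)*S - 14 = -⅐*9 - 14 = -9/7 - 14 = -107/7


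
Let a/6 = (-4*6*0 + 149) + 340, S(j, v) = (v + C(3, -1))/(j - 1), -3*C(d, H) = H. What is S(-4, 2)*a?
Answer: -6846/5 ≈ -1369.2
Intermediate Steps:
C(d, H) = -H/3
S(j, v) = (⅓ + v)/(-1 + j) (S(j, v) = (v - ⅓*(-1))/(j - 1) = (v + ⅓)/(-1 + j) = (⅓ + v)/(-1 + j))
a = 2934 (a = 6*((-4*6*0 + 149) + 340) = 6*((-24*0 + 149) + 340) = 6*((0 + 149) + 340) = 6*(149 + 340) = 6*489 = 2934)
S(-4, 2)*a = ((⅓ + 2)/(-1 - 4))*2934 = ((7/3)/(-5))*2934 = -⅕*7/3*2934 = -7/15*2934 = -6846/5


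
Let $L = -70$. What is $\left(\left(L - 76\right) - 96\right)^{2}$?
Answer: $58564$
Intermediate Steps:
$\left(\left(L - 76\right) - 96\right)^{2} = \left(\left(-70 - 76\right) - 96\right)^{2} = \left(-146 - 96\right)^{2} = \left(-242\right)^{2} = 58564$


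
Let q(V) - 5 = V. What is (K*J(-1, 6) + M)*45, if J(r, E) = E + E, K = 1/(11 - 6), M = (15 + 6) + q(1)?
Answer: 1323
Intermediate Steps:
q(V) = 5 + V
M = 27 (M = (15 + 6) + (5 + 1) = 21 + 6 = 27)
K = ⅕ (K = 1/5 = ⅕ ≈ 0.20000)
J(r, E) = 2*E
(K*J(-1, 6) + M)*45 = ((2*6)/5 + 27)*45 = ((⅕)*12 + 27)*45 = (12/5 + 27)*45 = (147/5)*45 = 1323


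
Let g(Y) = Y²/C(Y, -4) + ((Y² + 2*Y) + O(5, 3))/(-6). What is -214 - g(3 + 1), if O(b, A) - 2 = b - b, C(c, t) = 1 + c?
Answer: -3193/15 ≈ -212.87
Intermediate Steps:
O(b, A) = 2 (O(b, A) = 2 + (b - b) = 2 + 0 = 2)
g(Y) = -⅓ - Y/3 - Y²/6 + Y²/(1 + Y) (g(Y) = Y²/(1 + Y) + ((Y² + 2*Y) + 2)/(-6) = Y²/(1 + Y) + (2 + Y² + 2*Y)*(-⅙) = Y²/(1 + Y) + (-⅓ - Y/3 - Y²/6) = -⅓ - Y/3 - Y²/6 + Y²/(1 + Y))
-214 - g(3 + 1) = -214 - (-2 - (3 + 1)³ - 4*(3 + 1) + 3*(3 + 1)²)/(6*(1 + (3 + 1))) = -214 - (-2 - 1*4³ - 4*4 + 3*4²)/(6*(1 + 4)) = -214 - (-2 - 1*64 - 16 + 3*16)/(6*5) = -214 - (-2 - 64 - 16 + 48)/(6*5) = -214 - (-34)/(6*5) = -214 - 1*(-17/15) = -214 + 17/15 = -3193/15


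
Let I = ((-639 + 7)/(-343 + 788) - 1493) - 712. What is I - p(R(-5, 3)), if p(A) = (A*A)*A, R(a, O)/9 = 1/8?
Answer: -503035189/227840 ≈ -2207.8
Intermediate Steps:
R(a, O) = 9/8
p(A) = A³ (p(A) = A²*A = A³)
I = -981857/445 (I = (-632/445 - 1493) - 712 = -665017/445 - 712 = -981857/445 ≈ -2206.4)
I - p(R(-5, 3)) = -981857/445 - (9/8)³ = -981857/445 - 1*729/512 = -981857/445 - 729/512 = -503035189/227840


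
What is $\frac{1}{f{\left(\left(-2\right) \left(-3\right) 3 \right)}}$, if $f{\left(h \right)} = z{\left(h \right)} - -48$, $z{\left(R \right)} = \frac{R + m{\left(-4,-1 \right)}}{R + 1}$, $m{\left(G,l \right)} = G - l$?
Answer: $\frac{19}{927} \approx 0.020496$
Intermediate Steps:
$z{\left(R \right)} = \frac{-3 + R}{1 + R}$ ($z{\left(R \right)} = \frac{R - 3}{R + 1} = \frac{R + \left(-4 + 1\right)}{1 + R} = \frac{R - 3}{1 + R} = \frac{-3 + R}{1 + R}$)
$f{\left(h \right)} = 48 + \frac{-3 + h}{1 + h}$ ($f{\left(h \right)} = \frac{-3 + h}{1 + h} - -48 = \frac{-3 + h}{1 + h} + 48 = 48 + \frac{-3 + h}{1 + h}$)
$\frac{1}{f{\left(\left(-2\right) \left(-3\right) 3 \right)}} = \frac{1}{\frac{1}{1 + \left(-2\right) \left(-3\right) 3} \left(45 + 49 \left(-2\right) \left(-3\right) 3\right)} = \frac{1}{\frac{1}{1 + 6 \cdot 3} \left(45 + 49 \cdot 6 \cdot 3\right)} = \frac{1}{\frac{1}{1 + 18} \left(45 + 49 \cdot 18\right)} = \frac{1}{\frac{1}{19} \left(45 + 882\right)} = \frac{1}{\frac{1}{19} \cdot 927} = \frac{1}{\frac{927}{19}} = \frac{19}{927}$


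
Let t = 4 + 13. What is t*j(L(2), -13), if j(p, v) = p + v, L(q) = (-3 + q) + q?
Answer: -204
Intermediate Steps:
L(q) = -3 + 2*q
t = 17
t*j(L(2), -13) = 17*((-3 + 2*2) - 13) = 17*((-3 + 4) - 13) = 17*(1 - 13) = 17*(-12) = -204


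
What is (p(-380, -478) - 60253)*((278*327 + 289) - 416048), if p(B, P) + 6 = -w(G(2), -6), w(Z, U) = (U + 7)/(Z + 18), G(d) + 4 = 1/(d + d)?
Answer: 1115794364251/57 ≈ 1.9575e+10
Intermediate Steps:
G(d) = -4 + 1/(2*d) (G(d) = -4 + 1/(d + d) = -4 + 1/(2*d))
w(Z, U) = (7 + U)/(18 + Z)
p(B, P) = -346/57 (p(B, P) = -6 - (7 - 6)/(18 + (-4 + (½)/2)) = -6 - 1/(18 + (-4 + (½)*(½))) = -6 - 1/(18 + (-4 + ¼)) = -6 - 1/(18 - 15/4) = -6 - 1/57/4 = -6 - 4/57 = -346/57)
(p(-380, -478) - 60253)*((278*327 + 289) - 416048) = (-346/57 - 60253)*((278*327 + 289) - 416048) = -3434767*((90906 + 289) - 416048)/57 = -3434767*(91195 - 416048)/57 = -3434767/57*(-324853) = 1115794364251/57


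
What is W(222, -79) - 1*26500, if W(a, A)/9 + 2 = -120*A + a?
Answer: 60800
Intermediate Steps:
W(a, A) = -18 - 1080*A + 9*a (W(a, A) = -18 + 9*(-120*A + a) = -18 + 9*(a - 120*A) = -18 + (-1080*A + 9*a) = -18 - 1080*A + 9*a)
W(222, -79) - 1*26500 = (-18 - 1080*(-79) + 9*222) - 1*26500 = (-18 + 85320 + 1998) - 26500 = 87300 - 26500 = 60800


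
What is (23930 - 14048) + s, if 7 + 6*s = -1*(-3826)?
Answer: 21037/2 ≈ 10519.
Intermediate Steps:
s = 1273/2 (s = -7/6 + (-1*(-3826))/6 = -7/6 + (⅙)*3826 = -7/6 + 1913/3 = 1273/2 ≈ 636.50)
(23930 - 14048) + s = (23930 - 14048) + 1273/2 = 9882 + 1273/2 = 21037/2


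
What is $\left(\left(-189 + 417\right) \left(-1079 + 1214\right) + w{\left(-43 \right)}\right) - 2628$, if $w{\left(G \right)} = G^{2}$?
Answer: $30001$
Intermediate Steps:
$\left(\left(-189 + 417\right) \left(-1079 + 1214\right) + w{\left(-43 \right)}\right) - 2628 = \left(\left(-189 + 417\right) \left(-1079 + 1214\right) + \left(-43\right)^{2}\right) - 2628 = \left(228 \cdot 135 + 1849\right) - 2628 = \left(30780 + 1849\right) - 2628 = 32629 - 2628 = 30001$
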